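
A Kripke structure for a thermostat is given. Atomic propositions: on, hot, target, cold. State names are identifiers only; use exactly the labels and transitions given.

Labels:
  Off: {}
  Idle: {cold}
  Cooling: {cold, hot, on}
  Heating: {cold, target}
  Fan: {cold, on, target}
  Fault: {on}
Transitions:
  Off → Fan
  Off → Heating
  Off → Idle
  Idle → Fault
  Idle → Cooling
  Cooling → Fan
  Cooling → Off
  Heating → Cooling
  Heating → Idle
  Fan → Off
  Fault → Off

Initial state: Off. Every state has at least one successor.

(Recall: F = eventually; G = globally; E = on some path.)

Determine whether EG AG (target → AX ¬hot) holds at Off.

States satisfying AG (target → AX ¬hot): ∅.
States satisfying EG AG (target → AX ¬hot): ∅.
No suitable path/successor from Off witnesses the formula.
Off ∉ Sat(EG AG (target → AX ¬hot)).

Violated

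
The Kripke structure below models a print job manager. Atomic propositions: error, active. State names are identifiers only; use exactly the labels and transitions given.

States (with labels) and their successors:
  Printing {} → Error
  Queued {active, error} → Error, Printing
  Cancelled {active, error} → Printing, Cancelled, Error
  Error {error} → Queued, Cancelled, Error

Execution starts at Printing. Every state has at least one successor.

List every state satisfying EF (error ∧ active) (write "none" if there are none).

{Printing, Queued, Cancelled, Error}

States satisfying error ∧ active: {Queued, Cancelled}.
States satisfying EF (error ∧ active): {Printing, Queued, Cancelled, Error}.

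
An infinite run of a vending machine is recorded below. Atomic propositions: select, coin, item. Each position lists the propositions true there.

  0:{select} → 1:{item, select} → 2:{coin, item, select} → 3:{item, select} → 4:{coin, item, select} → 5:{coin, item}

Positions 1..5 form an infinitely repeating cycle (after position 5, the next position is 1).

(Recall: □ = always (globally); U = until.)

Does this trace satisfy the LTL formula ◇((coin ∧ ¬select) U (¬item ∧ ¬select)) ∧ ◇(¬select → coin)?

(coin ∧ ¬select) U (¬item ∧ ¬select) is false at every position 0..5, so it never becomes true and ◇((coin ∧ ¬select) U (¬item ∧ ¬select)) fails.
¬select → coin holds at position 0, which is reachable from 0, so ◇(¬select → coin) holds.
At position 0: ◇((coin ∧ ¬select) U (¬item ∧ ¬select)) is false; ◇(¬select → coin) is true; so ◇((coin ∧ ¬select) U (¬item ∧ ¬select)) ∧ ◇(¬select → coin) is false.

Violated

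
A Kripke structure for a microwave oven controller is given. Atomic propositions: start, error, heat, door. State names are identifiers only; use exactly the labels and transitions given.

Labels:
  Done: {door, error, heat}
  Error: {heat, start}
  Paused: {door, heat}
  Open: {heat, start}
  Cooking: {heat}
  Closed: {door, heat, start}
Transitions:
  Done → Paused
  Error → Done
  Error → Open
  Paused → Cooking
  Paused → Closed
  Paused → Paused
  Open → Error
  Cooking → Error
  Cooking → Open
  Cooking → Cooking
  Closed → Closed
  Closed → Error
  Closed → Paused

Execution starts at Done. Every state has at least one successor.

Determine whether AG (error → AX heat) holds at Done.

States satisfying error → AX heat: {Done, Error, Paused, Open, Cooking, Closed}.
States satisfying AG (error → AX heat): {Done, Error, Paused, Open, Cooking, Closed}.
Every state reachable from Done satisfies error → AX heat.
Done ∈ Sat(AG (error → AX heat)).

Satisfied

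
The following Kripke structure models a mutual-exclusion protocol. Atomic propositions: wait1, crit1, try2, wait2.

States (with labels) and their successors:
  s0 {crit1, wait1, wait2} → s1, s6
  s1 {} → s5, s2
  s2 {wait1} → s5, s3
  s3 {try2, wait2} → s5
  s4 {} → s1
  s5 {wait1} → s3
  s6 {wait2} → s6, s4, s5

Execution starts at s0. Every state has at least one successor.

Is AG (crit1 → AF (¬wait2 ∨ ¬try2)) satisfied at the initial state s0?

Satisfied

States satisfying crit1 → AF (¬wait2 ∨ ¬try2): {s0, s1, s2, s3, s4, s5, s6}.
States satisfying AG (crit1 → AF (¬wait2 ∨ ¬try2)): {s0, s1, s2, s3, s4, s5, s6}.
Every state reachable from s0 satisfies crit1 → AF (¬wait2 ∨ ¬try2).
s0 ∈ Sat(AG (crit1 → AF (¬wait2 ∨ ¬try2))).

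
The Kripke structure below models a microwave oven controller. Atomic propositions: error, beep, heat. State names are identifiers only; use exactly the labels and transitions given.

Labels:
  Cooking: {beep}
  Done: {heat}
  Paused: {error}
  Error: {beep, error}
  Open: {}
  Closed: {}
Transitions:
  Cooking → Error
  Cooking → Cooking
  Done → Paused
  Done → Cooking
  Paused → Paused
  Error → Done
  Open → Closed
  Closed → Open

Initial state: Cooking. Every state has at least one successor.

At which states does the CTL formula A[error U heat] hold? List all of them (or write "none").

{Done, Error}

States satisfying error: {Paused, Error}.
States satisfying heat: {Done}.
States satisfying A[error U heat]: {Done, Error}.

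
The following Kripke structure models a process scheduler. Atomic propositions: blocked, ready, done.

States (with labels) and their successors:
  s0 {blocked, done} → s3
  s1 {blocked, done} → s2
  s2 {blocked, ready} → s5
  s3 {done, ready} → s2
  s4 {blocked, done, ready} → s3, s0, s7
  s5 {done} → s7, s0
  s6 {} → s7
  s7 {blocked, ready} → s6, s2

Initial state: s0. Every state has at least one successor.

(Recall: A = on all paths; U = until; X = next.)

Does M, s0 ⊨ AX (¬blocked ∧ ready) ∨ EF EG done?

Yes

States satisfying ¬blocked ∧ ready: {s3}.
States satisfying AX (¬blocked ∧ ready): {s0}.
States satisfying EG done: ∅.
States satisfying EF EG done: ∅.
States satisfying AX (¬blocked ∧ ready) ∨ EF EG done: {s0}.
s0 ∈ Sat(AX (¬blocked ∧ ready) ∨ EF EG done).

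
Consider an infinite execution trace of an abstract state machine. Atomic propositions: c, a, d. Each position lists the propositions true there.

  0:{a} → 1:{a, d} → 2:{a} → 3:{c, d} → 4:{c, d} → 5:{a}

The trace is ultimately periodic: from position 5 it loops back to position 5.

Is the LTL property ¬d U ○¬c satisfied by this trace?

Holds

Walking from position 0: ○¬c first holds at position 0, and ¬d holds at every earlier position along the way, so ¬d U ○¬c holds.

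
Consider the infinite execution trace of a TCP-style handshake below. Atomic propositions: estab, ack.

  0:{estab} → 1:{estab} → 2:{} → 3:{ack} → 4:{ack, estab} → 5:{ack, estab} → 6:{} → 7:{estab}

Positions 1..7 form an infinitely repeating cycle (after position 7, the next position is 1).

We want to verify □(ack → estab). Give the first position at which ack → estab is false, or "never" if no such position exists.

Check ack → estab at each position in order: 0 ✓, 1 ✓, 2 ✓.
At position 3 the labels are {ack}, so ack → estab is false there. This is the first violation.

3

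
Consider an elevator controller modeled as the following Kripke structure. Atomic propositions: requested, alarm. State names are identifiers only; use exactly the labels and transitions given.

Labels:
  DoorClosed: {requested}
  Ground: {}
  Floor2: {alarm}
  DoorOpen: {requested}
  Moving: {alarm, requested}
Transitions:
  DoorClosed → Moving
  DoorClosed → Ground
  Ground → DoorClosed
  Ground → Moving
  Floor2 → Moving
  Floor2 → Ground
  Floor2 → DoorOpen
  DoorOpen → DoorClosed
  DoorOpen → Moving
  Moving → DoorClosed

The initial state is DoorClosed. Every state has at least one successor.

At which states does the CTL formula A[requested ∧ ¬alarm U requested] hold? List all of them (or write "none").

States satisfying requested ∧ ¬alarm: {DoorClosed, DoorOpen}.
States satisfying requested: {DoorClosed, DoorOpen, Moving}.
States satisfying A[requested ∧ ¬alarm U requested]: {DoorClosed, DoorOpen, Moving}.

{DoorClosed, DoorOpen, Moving}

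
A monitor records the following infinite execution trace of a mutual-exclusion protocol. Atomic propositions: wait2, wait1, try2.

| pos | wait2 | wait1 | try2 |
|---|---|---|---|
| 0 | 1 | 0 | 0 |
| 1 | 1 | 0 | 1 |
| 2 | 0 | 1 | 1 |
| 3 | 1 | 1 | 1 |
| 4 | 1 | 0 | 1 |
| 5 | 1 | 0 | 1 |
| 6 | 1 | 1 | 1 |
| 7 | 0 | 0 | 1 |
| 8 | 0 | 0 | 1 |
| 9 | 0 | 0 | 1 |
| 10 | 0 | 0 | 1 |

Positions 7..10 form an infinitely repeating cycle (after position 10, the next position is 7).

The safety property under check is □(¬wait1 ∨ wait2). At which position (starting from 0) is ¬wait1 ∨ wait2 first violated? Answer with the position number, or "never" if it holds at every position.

2

Check ¬wait1 ∨ wait2 at each position in order: 0 ✓, 1 ✓.
At position 2 the labels are {try2, wait1}, so ¬wait1 ∨ wait2 is false there. This is the first violation.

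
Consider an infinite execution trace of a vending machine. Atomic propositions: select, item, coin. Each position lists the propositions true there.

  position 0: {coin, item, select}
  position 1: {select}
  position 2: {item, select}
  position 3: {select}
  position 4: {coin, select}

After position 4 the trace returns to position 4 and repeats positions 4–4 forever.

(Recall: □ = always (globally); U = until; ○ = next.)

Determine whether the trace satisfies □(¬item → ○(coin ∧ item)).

¬item → ○(coin ∧ item) must hold at every position from 0 onward. It fails at position 1, so □(¬item → ○(coin ∧ item)) is false.
Positions where ¬item holds: 1, 3, 4.
Check ○(coin ∧ item) at each: 1→fails, 3→fails, 4→fails.

Does not hold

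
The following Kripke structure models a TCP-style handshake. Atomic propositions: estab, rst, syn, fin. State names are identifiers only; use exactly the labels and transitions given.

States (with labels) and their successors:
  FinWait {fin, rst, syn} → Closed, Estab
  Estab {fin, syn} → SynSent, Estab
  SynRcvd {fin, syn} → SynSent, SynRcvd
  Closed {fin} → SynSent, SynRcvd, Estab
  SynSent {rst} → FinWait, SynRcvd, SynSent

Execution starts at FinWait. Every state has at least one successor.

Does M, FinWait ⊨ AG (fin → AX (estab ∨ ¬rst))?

States satisfying fin → AX (estab ∨ ¬rst): {FinWait, SynSent}.
States satisfying AG (fin → AX (estab ∨ ¬rst)): ∅.
Closed is reachable from FinWait and violates fin → AX (estab ∨ ¬rst), so AG fails at FinWait.
FinWait ∉ Sat(AG (fin → AX (estab ∨ ¬rst))).

Violated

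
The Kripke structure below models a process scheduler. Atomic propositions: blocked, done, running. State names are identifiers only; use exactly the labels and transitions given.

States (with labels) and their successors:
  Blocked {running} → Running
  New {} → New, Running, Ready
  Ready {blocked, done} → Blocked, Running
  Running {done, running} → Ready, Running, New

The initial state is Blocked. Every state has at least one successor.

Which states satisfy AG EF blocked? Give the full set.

{Blocked, New, Ready, Running}

States satisfying EF blocked: {Blocked, New, Ready, Running}.
States satisfying AG EF blocked: {Blocked, New, Ready, Running}.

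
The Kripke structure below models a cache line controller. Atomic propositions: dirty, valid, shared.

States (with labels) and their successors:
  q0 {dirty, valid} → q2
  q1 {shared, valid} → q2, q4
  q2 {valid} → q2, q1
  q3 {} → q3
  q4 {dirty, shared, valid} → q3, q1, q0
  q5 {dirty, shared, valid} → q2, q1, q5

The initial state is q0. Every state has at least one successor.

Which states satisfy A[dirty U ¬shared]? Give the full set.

States satisfying dirty: {q0, q4, q5}.
States satisfying ¬shared: {q0, q2, q3}.
States satisfying A[dirty U ¬shared]: {q0, q2, q3}.

{q0, q2, q3}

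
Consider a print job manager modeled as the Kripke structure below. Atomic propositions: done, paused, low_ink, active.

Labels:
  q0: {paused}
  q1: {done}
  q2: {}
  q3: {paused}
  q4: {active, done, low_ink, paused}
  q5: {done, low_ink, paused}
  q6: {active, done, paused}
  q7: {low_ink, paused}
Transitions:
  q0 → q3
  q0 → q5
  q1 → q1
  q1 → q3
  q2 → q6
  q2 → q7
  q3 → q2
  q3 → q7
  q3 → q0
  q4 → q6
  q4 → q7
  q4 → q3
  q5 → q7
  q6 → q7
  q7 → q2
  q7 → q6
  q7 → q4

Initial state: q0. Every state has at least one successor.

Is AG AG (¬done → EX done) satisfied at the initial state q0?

States satisfying AG (¬done → EX done): ∅.
States satisfying AG AG (¬done → EX done): ∅.
q0 is reachable from q0 and violates AG (¬done → EX done), so AG fails at q0.
q0 ∉ Sat(AG AG (¬done → EX done)).

Does not hold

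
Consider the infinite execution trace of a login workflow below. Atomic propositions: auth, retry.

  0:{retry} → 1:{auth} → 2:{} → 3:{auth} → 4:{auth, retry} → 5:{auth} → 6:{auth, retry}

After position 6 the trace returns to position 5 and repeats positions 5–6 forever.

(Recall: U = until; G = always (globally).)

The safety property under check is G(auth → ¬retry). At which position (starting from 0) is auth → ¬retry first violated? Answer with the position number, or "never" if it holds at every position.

4

Check auth → ¬retry at each position in order: 0 ✓, 1 ✓, 2 ✓, 3 ✓.
At position 4 the labels are {auth, retry}, so auth → ¬retry is false there. This is the first violation.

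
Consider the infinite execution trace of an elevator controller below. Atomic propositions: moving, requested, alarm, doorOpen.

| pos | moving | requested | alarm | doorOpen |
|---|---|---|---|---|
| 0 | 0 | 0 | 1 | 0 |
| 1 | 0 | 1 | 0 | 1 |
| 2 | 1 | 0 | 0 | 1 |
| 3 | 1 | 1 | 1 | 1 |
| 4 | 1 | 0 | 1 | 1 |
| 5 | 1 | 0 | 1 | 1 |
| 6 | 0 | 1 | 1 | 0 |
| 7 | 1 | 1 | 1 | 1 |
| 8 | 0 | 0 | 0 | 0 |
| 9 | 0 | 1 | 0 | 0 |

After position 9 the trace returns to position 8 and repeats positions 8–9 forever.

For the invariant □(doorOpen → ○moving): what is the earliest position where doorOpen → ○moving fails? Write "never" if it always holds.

Check doorOpen → ○moving at each position in order: 0 ✓, 1 ✓, 2 ✓, 3 ✓, 4 ✓.
At position 5 the labels are {alarm, doorOpen, moving} and the next position 6 has {alarm, requested}, so doorOpen → ○moving is false there. This is the first violation.

5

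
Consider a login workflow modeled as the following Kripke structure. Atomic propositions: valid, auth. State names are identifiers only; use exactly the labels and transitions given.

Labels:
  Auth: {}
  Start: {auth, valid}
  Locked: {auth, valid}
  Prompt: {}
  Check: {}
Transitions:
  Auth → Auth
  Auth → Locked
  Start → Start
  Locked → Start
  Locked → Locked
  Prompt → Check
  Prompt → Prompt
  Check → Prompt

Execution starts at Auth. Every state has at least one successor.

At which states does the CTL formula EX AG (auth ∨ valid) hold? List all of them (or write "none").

States satisfying AG (auth ∨ valid): {Start, Locked}.
States satisfying EX AG (auth ∨ valid): {Auth, Start, Locked}.

{Auth, Start, Locked}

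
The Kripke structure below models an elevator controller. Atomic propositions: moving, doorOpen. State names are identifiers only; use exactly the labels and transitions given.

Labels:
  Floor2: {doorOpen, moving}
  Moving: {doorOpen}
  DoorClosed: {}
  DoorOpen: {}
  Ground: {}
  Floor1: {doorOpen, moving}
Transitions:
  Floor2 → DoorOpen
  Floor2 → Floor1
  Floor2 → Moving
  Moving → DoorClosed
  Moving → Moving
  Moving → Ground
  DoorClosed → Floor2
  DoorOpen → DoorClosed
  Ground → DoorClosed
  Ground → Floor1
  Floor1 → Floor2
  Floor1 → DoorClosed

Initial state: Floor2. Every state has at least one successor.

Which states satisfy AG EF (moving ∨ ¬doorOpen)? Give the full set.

{Floor2, Moving, DoorClosed, DoorOpen, Ground, Floor1}

States satisfying EF (moving ∨ ¬doorOpen): {Floor2, Moving, DoorClosed, DoorOpen, Ground, Floor1}.
States satisfying AG EF (moving ∨ ¬doorOpen): {Floor2, Moving, DoorClosed, DoorOpen, Ground, Floor1}.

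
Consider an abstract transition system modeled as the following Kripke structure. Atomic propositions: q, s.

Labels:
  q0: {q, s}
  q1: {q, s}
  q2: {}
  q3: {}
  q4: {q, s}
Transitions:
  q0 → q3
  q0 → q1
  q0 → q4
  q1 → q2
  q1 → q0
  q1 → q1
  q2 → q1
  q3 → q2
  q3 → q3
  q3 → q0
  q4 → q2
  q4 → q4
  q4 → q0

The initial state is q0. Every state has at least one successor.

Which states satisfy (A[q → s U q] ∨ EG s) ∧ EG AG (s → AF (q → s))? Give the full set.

{q0, q1, q2, q4}

States satisfying q → s: {q0, q1, q2, q3, q4}.
States satisfying q: {q0, q1, q4}.
States satisfying A[q → s U q]: {q0, q1, q2, q4}.
States satisfying s: {q0, q1, q4}.
States satisfying EG s: {q0, q1, q4}.
States satisfying A[q → s U q] ∨ EG s: {q0, q1, q2, q4}.
States satisfying AG (s → AF (q → s)): {q0, q1, q2, q3, q4}.
States satisfying EG AG (s → AF (q → s)): {q0, q1, q2, q3, q4}.
States satisfying (A[q → s U q] ∨ EG s) ∧ EG AG (s → AF (q → s)): {q0, q1, q2, q4}.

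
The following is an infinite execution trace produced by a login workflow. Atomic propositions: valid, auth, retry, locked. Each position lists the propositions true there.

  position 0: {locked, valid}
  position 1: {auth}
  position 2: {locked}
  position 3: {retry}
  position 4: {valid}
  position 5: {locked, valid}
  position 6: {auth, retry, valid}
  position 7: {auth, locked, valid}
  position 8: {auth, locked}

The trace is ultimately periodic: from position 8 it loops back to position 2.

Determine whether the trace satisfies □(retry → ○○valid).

retry → ○○valid must hold at every position from 0 onward. It fails at position 6, so □(retry → ○○valid) is false.
Positions where retry holds: 3, 6.
Check ○○valid at each: 3→ok, 6→fails.

Does not hold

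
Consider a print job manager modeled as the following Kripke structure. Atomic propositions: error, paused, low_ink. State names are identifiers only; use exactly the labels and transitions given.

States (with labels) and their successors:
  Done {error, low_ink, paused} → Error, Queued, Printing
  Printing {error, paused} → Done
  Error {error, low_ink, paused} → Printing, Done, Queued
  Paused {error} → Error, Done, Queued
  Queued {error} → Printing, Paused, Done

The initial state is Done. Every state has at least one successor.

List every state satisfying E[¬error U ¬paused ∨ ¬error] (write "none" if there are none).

{Paused, Queued}

States satisfying ¬error: ∅.
States satisfying ¬paused ∨ ¬error: {Paused, Queued}.
States satisfying E[¬error U ¬paused ∨ ¬error]: {Paused, Queued}.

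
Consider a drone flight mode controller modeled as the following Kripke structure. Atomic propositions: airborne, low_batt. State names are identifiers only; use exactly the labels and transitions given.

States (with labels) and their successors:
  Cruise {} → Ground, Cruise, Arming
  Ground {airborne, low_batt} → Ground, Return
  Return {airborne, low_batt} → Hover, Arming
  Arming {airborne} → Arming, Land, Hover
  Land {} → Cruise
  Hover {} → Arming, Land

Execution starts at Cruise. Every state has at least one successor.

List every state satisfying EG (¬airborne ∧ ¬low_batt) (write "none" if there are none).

States satisfying ¬airborne ∧ ¬low_batt: {Cruise, Land, Hover}.
States satisfying EG (¬airborne ∧ ¬low_batt): {Cruise, Land, Hover}.

{Cruise, Land, Hover}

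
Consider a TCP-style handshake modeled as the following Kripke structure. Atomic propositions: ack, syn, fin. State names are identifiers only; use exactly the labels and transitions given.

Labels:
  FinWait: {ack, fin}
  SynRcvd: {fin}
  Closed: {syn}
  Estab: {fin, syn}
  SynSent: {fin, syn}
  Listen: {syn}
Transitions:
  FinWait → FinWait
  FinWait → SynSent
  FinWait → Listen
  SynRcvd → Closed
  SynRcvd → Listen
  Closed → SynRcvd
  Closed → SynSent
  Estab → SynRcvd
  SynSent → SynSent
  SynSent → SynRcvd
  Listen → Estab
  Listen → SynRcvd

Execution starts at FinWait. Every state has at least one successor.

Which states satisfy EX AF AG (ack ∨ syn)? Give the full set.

none

States satisfying AF AG (ack ∨ syn): ∅.
States satisfying EX AF AG (ack ∨ syn): ∅.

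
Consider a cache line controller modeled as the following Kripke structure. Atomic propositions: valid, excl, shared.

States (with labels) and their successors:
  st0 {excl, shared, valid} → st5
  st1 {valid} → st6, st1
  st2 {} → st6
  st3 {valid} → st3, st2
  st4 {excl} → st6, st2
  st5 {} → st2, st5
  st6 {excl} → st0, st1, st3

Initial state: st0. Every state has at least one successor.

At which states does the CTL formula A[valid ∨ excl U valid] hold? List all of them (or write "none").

{st0, st1, st3, st6}

States satisfying valid ∨ excl: {st0, st1, st3, st4, st6}.
States satisfying valid: {st0, st1, st3}.
States satisfying A[valid ∨ excl U valid]: {st0, st1, st3, st6}.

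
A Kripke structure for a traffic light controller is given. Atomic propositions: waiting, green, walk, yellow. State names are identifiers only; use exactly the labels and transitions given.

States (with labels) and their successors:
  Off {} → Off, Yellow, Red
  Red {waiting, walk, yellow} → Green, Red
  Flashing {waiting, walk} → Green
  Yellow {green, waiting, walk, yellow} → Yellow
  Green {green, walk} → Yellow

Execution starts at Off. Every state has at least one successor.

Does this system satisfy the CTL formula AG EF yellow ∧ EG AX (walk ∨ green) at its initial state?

No

States satisfying EF yellow: {Off, Red, Flashing, Yellow, Green}.
States satisfying AG EF yellow: {Off, Red, Flashing, Yellow, Green}.
States satisfying AX (walk ∨ green): {Red, Flashing, Yellow, Green}.
States satisfying EG AX (walk ∨ green): {Red, Flashing, Yellow, Green}.
States satisfying AG EF yellow ∧ EG AX (walk ∨ green): {Red, Flashing, Yellow, Green}.
Off ∉ Sat(AG EF yellow ∧ EG AX (walk ∨ green)).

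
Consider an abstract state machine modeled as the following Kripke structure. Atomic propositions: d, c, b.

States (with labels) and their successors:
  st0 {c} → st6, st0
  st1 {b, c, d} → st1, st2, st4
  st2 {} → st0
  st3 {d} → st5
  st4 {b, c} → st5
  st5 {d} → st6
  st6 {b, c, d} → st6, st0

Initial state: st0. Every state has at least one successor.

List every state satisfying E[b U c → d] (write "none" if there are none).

States satisfying b: {st1, st4, st6}.
States satisfying c → d: {st1, st2, st3, st5, st6}.
States satisfying E[b U c → d]: {st1, st2, st3, st4, st5, st6}.

{st1, st2, st3, st4, st5, st6}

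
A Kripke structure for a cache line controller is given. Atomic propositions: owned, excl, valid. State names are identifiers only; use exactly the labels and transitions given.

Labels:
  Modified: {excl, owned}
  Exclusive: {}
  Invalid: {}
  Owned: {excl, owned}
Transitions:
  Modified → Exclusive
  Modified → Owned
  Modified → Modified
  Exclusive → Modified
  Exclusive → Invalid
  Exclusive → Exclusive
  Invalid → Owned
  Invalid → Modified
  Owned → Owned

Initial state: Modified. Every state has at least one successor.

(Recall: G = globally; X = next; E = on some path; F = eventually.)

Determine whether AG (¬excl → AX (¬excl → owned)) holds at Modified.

Violated

States satisfying ¬excl → AX (¬excl → owned): {Modified, Invalid, Owned}.
States satisfying AG (¬excl → AX (¬excl → owned)): {Owned}.
Exclusive is reachable from Modified and violates ¬excl → AX (¬excl → owned), so AG fails at Modified.
Modified ∉ Sat(AG (¬excl → AX (¬excl → owned))).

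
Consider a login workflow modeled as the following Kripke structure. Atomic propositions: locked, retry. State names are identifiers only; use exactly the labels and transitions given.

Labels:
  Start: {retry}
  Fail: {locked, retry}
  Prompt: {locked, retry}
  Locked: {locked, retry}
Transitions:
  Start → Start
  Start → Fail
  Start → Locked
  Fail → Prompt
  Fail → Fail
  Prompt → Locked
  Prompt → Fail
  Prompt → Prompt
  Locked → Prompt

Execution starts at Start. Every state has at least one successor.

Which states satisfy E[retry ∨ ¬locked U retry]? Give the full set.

States satisfying retry ∨ ¬locked: {Start, Fail, Prompt, Locked}.
States satisfying retry: {Start, Fail, Prompt, Locked}.
States satisfying E[retry ∨ ¬locked U retry]: {Start, Fail, Prompt, Locked}.

{Start, Fail, Prompt, Locked}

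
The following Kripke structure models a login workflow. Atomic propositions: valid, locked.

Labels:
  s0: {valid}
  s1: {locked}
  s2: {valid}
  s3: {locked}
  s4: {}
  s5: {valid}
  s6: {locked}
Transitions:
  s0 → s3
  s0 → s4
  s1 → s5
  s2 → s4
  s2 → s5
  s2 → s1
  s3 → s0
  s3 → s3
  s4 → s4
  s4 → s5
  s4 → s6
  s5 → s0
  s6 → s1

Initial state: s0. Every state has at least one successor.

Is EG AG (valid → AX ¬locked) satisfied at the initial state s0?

States satisfying AG (valid → AX ¬locked): ∅.
States satisfying EG AG (valid → AX ¬locked): ∅.
No suitable path/successor from s0 witnesses the formula.
s0 ∉ Sat(EG AG (valid → AX ¬locked)).

Violated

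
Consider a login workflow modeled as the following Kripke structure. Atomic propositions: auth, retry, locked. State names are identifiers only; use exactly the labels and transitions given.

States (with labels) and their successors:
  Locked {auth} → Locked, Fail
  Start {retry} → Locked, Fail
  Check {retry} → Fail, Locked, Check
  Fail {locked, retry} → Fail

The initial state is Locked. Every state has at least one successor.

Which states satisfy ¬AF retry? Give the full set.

{Locked}

States satisfying retry: {Start, Check, Fail}.
States satisfying AF retry: {Start, Check, Fail}.
States satisfying ¬AF retry: {Locked}.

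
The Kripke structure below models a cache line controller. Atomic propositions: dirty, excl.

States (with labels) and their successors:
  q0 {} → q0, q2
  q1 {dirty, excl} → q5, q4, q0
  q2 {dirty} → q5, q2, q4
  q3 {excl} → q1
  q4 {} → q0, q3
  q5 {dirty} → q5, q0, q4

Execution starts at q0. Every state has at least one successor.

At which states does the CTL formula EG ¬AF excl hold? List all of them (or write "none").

{q0, q2, q4, q5}

States satisfying ¬AF excl: {q0, q2, q4, q5}.
States satisfying EG ¬AF excl: {q0, q2, q4, q5}.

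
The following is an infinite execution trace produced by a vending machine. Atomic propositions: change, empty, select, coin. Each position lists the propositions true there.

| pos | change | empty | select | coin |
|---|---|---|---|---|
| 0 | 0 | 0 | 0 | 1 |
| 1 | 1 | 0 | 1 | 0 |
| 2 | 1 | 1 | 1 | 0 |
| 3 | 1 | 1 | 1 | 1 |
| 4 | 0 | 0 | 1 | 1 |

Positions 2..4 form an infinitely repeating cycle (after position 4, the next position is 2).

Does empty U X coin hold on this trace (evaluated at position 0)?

Walking from position 0: at position 0, X coin has not yet held and empty fails, so empty U X coin is false.

Violated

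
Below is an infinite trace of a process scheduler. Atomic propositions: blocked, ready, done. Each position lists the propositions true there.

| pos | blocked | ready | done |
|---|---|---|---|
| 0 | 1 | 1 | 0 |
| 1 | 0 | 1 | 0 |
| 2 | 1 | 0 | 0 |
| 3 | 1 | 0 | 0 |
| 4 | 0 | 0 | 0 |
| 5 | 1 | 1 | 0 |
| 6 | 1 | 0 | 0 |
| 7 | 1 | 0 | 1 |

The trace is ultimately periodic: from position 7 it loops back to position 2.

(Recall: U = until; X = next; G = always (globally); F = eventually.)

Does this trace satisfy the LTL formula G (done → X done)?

No

done → X done must hold at every position from 0 onward. It fails at position 7, so G (done → X done) is false.
Positions where done holds: 7.
Check X done at each: 7→fails.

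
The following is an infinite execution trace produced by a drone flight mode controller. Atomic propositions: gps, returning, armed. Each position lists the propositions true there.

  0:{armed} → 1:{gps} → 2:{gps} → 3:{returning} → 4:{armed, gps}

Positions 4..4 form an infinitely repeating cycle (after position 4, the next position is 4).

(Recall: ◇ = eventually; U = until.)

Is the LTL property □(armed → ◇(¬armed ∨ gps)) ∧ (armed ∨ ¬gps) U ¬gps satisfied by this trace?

armed → ◇(¬armed ∨ gps) holds at every position 0..4, and those are all positions ever visited, so □(armed → ◇(¬armed ∨ gps)) holds.
Positions where armed holds: 0, 4.
Check ◇(¬armed ∨ gps) at each: 0→ok, 4→ok.
Walking from position 0: ¬gps first holds at position 0, and armed ∨ ¬gps holds at every earlier position along the way, so (armed ∨ ¬gps) U ¬gps holds.
At position 0: □(armed → ◇(¬armed ∨ gps)) is true; (armed ∨ ¬gps) U ¬gps is true; so □(armed → ◇(¬armed ∨ gps)) ∧ (armed ∨ ¬gps) U ¬gps is true.

Holds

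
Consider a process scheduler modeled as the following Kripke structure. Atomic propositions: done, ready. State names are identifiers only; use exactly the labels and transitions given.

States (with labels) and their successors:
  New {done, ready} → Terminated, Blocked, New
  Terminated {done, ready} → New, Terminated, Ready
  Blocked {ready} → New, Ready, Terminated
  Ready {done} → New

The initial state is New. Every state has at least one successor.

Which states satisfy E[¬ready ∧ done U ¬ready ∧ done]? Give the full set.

{Ready}

States satisfying ¬ready ∧ done: {Ready}.
States satisfying E[¬ready ∧ done U ¬ready ∧ done]: {Ready}.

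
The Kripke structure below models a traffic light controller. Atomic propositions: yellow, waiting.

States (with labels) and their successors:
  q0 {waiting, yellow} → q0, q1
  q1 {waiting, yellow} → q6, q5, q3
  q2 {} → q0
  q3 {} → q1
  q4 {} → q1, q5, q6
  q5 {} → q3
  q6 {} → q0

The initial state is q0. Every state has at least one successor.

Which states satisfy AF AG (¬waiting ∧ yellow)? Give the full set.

none

States satisfying AG (¬waiting ∧ yellow): ∅.
States satisfying AF AG (¬waiting ∧ yellow): ∅.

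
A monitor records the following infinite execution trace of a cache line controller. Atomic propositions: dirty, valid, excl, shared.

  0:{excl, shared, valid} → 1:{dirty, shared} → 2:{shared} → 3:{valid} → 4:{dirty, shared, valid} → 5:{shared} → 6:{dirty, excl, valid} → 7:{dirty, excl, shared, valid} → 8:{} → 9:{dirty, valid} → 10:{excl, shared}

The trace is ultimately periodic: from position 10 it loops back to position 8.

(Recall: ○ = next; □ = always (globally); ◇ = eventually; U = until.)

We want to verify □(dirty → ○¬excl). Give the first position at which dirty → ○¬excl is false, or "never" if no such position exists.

Check dirty → ○¬excl at each position in order: 0 ✓, 1 ✓, 2 ✓, 3 ✓, 4 ✓, 5 ✓.
At position 6 the labels are {dirty, excl, valid} and the next position 7 has {dirty, excl, shared, valid}, so dirty → ○¬excl is false there. This is the first violation.

6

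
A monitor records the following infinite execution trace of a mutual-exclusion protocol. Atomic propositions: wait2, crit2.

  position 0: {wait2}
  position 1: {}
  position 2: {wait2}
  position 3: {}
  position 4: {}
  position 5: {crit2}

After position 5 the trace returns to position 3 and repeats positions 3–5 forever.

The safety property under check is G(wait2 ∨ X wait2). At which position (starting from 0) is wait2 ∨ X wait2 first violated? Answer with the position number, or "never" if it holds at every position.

3

Check wait2 ∨ X wait2 at each position in order: 0 ✓, 1 ✓, 2 ✓.
At position 3 the labels are {} and the next position 4 has {}, so wait2 ∨ X wait2 is false there. This is the first violation.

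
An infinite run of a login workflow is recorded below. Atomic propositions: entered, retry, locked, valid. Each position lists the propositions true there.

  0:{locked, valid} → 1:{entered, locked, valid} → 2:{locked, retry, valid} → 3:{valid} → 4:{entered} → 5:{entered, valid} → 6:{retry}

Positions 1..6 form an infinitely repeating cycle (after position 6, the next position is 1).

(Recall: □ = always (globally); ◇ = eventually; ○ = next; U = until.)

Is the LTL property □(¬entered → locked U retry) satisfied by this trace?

Does not hold

¬entered → locked U retry must hold at every position from 0 onward. It fails at position 3, so □(¬entered → locked U retry) is false.
Positions where ¬entered holds: 0, 2, 3, 6.
Check locked U retry at each: 0→ok, 2→ok, 3→fails, 6→ok.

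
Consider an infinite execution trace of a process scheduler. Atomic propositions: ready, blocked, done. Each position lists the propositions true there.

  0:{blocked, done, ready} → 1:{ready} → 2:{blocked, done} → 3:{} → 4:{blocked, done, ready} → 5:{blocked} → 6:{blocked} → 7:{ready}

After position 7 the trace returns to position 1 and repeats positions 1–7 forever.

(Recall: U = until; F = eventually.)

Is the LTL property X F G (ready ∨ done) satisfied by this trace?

No

The position after 0 is 1; F G (ready ∨ done) is false there.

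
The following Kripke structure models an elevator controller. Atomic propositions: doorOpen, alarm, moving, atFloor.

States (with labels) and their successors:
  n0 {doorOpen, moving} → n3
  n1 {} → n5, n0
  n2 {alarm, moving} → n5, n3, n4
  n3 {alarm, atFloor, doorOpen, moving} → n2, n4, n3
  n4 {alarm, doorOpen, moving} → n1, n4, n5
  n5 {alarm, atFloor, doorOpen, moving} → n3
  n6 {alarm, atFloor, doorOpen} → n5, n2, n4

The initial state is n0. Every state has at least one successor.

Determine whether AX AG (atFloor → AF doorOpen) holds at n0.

States satisfying AG (atFloor → AF doorOpen): {n0, n1, n2, n3, n4, n5, n6}.
States satisfying AX AG (atFloor → AF doorOpen): {n0, n1, n2, n3, n4, n5, n6}.
n0 ∈ Sat(AX AG (atFloor → AF doorOpen)).

Holds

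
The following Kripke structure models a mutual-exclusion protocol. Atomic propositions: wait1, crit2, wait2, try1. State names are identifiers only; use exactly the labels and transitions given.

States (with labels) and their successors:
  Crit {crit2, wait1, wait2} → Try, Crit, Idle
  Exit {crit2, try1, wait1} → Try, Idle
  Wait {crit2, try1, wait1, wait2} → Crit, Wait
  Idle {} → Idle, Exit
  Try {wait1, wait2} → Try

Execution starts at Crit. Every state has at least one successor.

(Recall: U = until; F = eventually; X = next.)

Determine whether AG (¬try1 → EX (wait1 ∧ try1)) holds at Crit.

States satisfying ¬try1 → EX (wait1 ∧ try1): {Exit, Wait, Idle}.
States satisfying AG (¬try1 → EX (wait1 ∧ try1)): ∅.
Crit is reachable from Crit and violates ¬try1 → EX (wait1 ∧ try1), so AG fails at Crit.
Crit ∉ Sat(AG (¬try1 → EX (wait1 ∧ try1))).

Does not hold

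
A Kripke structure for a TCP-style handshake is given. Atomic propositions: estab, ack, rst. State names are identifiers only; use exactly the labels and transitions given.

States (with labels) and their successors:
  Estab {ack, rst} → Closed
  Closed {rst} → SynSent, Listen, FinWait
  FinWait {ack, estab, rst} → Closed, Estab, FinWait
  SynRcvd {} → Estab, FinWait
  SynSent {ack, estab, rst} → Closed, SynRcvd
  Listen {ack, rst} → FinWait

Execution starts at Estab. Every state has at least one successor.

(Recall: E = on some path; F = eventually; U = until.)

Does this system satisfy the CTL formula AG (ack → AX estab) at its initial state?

Does not hold

States satisfying ack → AX estab: {Closed, SynRcvd, Listen}.
States satisfying AG (ack → AX estab): ∅.
Estab is reachable from Estab and violates ack → AX estab, so AG fails at Estab.
Estab ∉ Sat(AG (ack → AX estab)).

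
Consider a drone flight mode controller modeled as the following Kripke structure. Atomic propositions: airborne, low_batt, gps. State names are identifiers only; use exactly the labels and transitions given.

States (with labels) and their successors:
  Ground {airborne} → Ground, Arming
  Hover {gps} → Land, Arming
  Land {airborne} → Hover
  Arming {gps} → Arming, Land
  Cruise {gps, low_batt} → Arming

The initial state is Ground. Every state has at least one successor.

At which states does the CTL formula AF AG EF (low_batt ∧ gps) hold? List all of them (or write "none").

none

States satisfying AG EF (low_batt ∧ gps): ∅.
States satisfying AF AG EF (low_batt ∧ gps): ∅.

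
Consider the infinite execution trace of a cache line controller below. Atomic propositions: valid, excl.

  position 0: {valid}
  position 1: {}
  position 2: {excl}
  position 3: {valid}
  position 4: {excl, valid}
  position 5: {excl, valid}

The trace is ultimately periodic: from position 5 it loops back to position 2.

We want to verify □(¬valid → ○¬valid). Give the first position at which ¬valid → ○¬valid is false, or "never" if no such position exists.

2

Check ¬valid → ○¬valid at each position in order: 0 ✓, 1 ✓.
At position 2 the labels are {excl} and the next position 3 has {valid}, so ¬valid → ○¬valid is false there. This is the first violation.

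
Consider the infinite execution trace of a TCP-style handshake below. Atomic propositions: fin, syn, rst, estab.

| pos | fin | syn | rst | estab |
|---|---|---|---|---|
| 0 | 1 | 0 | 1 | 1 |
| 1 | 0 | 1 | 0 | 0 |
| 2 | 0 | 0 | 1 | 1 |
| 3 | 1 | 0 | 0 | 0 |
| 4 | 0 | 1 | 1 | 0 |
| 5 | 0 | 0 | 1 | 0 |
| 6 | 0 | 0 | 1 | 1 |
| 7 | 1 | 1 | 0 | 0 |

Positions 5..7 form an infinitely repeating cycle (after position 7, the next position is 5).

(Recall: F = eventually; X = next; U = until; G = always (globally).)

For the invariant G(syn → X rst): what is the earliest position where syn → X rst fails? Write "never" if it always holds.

never

syn → X rst holds at every position 0..7, and those are all the positions the trace ever visits, so the invariant G(syn → X rst) is never violated.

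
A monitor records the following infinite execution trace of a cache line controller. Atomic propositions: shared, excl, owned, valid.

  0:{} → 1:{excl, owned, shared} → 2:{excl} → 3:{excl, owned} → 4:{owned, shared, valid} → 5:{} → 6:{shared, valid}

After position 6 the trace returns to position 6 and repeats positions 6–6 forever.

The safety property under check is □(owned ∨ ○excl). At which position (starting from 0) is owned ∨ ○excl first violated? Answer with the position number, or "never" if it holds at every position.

Check owned ∨ ○excl at each position in order: 0 ✓, 1 ✓, 2 ✓, 3 ✓, 4 ✓.
At position 5 the labels are {} and the next position 6 has {shared, valid}, so owned ∨ ○excl is false there. This is the first violation.

5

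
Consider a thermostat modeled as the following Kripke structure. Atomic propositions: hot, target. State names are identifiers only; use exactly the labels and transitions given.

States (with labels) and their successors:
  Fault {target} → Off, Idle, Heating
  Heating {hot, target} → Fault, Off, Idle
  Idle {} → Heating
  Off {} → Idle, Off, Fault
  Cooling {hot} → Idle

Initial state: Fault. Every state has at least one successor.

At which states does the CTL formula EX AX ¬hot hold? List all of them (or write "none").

States satisfying AX ¬hot: {Heating, Off, Cooling}.
States satisfying EX AX ¬hot: {Fault, Heating, Idle, Off}.

{Fault, Heating, Idle, Off}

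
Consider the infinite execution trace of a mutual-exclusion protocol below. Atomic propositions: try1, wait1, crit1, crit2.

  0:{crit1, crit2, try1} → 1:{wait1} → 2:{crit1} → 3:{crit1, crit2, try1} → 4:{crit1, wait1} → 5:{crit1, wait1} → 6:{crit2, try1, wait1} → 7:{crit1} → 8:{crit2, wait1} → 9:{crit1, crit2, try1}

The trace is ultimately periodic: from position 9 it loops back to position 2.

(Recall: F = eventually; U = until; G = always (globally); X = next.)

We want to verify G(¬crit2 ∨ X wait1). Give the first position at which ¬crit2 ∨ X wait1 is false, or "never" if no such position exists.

Check ¬crit2 ∨ X wait1 at each position in order: 0 ✓, 1 ✓, 2 ✓, 3 ✓, 4 ✓, 5 ✓.
At position 6 the labels are {crit2, try1, wait1} and the next position 7 has {crit1}, so ¬crit2 ∨ X wait1 is false there. This is the first violation.

6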